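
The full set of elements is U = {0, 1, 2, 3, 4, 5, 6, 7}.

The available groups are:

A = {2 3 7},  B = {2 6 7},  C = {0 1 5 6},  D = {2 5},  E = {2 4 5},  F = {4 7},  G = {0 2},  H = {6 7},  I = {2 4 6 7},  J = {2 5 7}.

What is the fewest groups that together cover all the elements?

3

A and C and E together: A ∪ C ∪ E = {0, 1, 2, 3, 4, 5, 6, 7} — every element is covered.
Only C contains 1, so C is forced; the remaining 4 elements need at least 2 more groups (each remaining group adds at most 3) — so at least 3 groups are needed, and 3 is optimal.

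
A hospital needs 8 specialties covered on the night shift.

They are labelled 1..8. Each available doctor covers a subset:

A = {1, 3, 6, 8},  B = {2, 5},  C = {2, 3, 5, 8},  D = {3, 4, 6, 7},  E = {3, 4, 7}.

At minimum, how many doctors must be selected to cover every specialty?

Take {A, C, D}. Their union is {1, 2, 3, 4, 5, 6, 7, 8}, which is all 8 specialties.
Only A contains 1, so A is forced; the remaining 4 specialties need at least 2 more doctors (each remaining doctor adds at most 2) — so at least 3 doctors are needed, and 3 is optimal.

3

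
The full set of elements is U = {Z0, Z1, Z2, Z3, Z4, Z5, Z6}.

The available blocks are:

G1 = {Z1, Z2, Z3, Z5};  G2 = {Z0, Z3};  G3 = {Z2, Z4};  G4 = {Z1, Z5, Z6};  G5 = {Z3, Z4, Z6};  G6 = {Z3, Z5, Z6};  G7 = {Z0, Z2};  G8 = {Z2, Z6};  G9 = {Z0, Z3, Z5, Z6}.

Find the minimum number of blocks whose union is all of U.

3

Take {G1, G2, G5}. Their union is {Z0, Z1, Z2, Z3, Z4, Z5, Z6}, which is all 7 elements.
No 2 of the 9 blocks cover everything (all 36 combinations miss at least one element), so 3 is optimal.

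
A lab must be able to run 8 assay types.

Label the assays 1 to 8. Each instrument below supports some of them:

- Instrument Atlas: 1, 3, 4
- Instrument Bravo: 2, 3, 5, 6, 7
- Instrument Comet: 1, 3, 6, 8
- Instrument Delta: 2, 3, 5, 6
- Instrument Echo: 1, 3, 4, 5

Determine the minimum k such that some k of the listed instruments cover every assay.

Bravo and Comet and Echo together: Bravo ∪ Comet ∪ Echo = {1, 2, 3, 4, 5, 6, 7, 8} — every assay is covered.
Only Bravo contains 7, so Bravo is forced; the remaining 3 assays need at least 2 more instruments (each remaining instrument adds at most 2) — so at least 3 instruments are needed, and 3 is optimal.

3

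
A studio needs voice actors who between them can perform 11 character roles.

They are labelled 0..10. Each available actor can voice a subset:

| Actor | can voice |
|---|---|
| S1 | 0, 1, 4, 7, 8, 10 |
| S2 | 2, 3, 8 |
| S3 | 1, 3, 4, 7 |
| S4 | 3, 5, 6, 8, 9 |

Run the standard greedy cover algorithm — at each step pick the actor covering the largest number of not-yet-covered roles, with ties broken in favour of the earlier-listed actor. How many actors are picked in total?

3

Greedy: pick S1 (covers 6 new) → pick S4 (covers 4 new) → pick S2 (covers 1 new). Total picks: 3.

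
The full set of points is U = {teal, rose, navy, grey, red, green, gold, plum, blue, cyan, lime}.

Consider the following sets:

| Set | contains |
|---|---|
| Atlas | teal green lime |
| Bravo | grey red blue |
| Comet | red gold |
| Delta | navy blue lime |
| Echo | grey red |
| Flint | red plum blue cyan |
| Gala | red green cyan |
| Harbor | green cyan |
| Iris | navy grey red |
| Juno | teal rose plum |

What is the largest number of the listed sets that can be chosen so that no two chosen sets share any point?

4

Comet, Delta, Harbor, Juno are pairwise disjoint (Comet={red,gold}; Delta={navy,blue,lime}; Harbor={green,cyan}; Juno={teal,rose,plum}).
Every remaining set overlaps one of these, and no 5 of the listed sets are pairwise disjoint, so 4 is the maximum.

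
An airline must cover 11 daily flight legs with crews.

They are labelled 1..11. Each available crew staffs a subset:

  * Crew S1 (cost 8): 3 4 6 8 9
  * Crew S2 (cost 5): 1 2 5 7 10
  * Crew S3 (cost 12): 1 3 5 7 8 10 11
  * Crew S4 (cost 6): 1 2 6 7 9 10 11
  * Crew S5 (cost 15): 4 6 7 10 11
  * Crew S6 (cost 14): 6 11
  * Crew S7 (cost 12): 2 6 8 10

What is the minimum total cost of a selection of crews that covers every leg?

19

S1, S2, S4 together cover every leg (S1 ∪ S2 ∪ S4 = {1, 2, 3, 4, 5, 6, 7, 8, 9, 10, 11}); total cost 8 + 5 + 6 = 19.
No covering selection has total cost below 19.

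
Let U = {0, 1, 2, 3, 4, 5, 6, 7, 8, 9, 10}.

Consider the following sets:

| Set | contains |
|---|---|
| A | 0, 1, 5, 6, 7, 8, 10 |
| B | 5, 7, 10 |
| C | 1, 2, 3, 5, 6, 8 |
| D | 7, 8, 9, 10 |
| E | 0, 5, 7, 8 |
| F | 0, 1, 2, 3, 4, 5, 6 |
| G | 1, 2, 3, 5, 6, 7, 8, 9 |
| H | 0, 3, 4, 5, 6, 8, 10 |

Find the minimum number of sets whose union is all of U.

2

G and H cover everything between them: the union {0, 1, 2, 3, 4, 5, 6, 7, 8, 9, 10} is all of U.
No single set has all 11 elements (the largest, G, has 8), so 2 is optimal.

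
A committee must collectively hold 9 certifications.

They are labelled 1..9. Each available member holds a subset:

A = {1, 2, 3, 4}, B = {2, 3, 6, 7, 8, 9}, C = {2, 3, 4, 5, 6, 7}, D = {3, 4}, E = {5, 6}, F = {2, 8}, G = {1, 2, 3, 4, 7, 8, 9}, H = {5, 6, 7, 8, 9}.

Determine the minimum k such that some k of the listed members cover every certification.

2

A and H together: A ∪ H = {1, 2, 3, 4, 5, 6, 7, 8, 9} — every certification is covered.
No single member has all 9 certifications (the largest, G, has 7), so 2 is optimal.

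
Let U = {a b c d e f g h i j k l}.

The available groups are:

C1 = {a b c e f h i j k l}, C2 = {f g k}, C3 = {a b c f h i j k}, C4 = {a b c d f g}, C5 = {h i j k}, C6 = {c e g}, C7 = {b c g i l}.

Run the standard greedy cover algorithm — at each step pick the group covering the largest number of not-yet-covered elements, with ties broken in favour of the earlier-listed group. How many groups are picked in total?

Greedy: pick C1 (covers 10 new) → pick C4 (covers 2 new). Total picks: 2.

2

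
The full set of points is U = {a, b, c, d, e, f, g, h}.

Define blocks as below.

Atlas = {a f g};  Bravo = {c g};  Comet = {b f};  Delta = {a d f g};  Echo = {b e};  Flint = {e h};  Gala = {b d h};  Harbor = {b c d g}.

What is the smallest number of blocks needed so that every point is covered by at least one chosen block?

Take {Atlas, Flint, Harbor}. Their union is {a, b, c, d, e, f, g, h}, which is all 8 points.
No 2 of the 8 blocks cover everything (all 28 combinations miss at least one point), so 3 is optimal.

3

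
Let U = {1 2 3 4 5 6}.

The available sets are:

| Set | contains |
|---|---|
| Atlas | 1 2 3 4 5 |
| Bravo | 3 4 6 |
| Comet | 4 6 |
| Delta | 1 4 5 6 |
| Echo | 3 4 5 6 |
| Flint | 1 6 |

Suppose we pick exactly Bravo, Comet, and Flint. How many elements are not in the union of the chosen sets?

2

Union of Bravo, Comet, Flint = {1, 3, 4, 6}.
Not covered: 2, 5 — 2 elements.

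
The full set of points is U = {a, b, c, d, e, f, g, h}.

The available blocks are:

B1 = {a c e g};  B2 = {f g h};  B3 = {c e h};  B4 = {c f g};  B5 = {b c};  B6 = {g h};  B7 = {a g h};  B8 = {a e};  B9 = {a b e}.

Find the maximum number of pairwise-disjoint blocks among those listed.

B5, B6, B8 are pairwise disjoint (B5={b,c}; B6={g,h}; B8={a,e}).
Every remaining block overlaps one of these, and no 4 of the listed blocks are pairwise disjoint, so 3 is the maximum.

3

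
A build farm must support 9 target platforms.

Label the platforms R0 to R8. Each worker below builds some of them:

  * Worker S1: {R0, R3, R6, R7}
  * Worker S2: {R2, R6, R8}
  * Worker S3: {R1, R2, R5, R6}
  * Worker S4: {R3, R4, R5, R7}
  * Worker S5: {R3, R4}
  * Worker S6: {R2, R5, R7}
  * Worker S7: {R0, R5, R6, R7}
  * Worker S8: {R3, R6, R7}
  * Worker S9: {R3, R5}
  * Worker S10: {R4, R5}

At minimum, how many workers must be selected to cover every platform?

4

Take {S1, S2, S3, S5}. Their union is {R0, R1, R2, R3, R4, R5, R6, R7, R8}, which is all 9 platforms.
No 3 of the 10 workers cover everything (all 120 combinations miss at least one platform), so 4 is optimal.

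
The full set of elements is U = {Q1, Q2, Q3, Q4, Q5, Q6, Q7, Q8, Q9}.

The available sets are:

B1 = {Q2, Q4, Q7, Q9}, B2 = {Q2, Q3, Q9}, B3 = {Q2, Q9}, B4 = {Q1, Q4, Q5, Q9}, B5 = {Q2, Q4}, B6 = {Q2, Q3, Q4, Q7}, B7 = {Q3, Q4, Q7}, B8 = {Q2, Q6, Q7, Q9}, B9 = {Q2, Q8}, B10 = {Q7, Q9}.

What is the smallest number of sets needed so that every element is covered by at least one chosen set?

B4 and B7 and B8 and B9 together: B4 ∪ B7 ∪ B8 ∪ B9 = {Q1, Q2, Q3, Q4, Q5, Q6, Q7, Q8, Q9} — every element is covered.
No 3 of the 10 sets cover everything (all 120 combinations miss at least one element), so 4 is optimal.

4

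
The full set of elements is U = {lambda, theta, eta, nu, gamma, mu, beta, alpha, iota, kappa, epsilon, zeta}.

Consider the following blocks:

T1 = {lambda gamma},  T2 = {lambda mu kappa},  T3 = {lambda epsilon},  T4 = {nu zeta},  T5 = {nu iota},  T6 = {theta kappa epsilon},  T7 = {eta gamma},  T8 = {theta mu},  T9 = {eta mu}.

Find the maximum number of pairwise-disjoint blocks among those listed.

4

T1, T5, T6, T9 are pairwise disjoint (T1={lambda,gamma}; T5={nu,iota}; T6={theta,kappa,epsilon}; T9={eta,mu}).
Every remaining block overlaps one of these, and no 5 of the listed blocks are pairwise disjoint, so 4 is the maximum.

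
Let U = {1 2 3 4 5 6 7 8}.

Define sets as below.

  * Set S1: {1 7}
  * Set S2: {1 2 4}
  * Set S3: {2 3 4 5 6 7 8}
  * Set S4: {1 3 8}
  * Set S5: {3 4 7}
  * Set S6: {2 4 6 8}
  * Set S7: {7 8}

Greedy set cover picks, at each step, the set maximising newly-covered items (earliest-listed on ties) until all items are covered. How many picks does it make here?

Greedy: pick S3 (covers 7 new) → pick S1 (covers 1 new). Total picks: 2.

2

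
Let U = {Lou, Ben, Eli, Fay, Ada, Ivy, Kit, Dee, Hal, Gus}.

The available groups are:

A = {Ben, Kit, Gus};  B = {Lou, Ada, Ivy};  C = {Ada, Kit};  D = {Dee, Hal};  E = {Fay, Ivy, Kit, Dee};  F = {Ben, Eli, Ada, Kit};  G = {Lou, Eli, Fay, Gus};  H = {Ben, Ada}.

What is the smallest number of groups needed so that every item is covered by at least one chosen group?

B and D and F and G together: B ∪ D ∪ F ∪ G = {Lou, Ben, Eli, Fay, Ada, Ivy, Kit, Dee, Hal, Gus} — every item is covered.
No 3 of the 8 groups cover everything (all 56 combinations miss at least one item), so 4 is optimal.

4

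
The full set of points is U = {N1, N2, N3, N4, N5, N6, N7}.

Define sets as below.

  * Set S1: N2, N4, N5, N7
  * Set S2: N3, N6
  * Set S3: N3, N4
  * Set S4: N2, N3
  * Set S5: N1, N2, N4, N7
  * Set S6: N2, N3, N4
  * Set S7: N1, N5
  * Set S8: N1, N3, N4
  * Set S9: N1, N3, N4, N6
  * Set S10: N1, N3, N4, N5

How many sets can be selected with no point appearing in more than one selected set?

2

S6, S7 are pairwise disjoint (S6={N2,N3,N4}; S7={N1,N5}).
Every remaining set overlaps one of these, and no 3 of the listed sets are pairwise disjoint, so 2 is the maximum.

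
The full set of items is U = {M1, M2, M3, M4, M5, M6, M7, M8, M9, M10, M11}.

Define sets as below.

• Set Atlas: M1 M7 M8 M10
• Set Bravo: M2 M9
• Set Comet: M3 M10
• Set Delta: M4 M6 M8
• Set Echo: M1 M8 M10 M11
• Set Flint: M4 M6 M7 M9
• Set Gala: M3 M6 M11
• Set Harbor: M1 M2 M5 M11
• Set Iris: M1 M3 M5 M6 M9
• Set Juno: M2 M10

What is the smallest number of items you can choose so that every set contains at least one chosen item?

The 3 items {M2, M6, M10} hit every set.
The sets Comet, Delta, Harbor are pairwise disjoint, so any hitting set needs a separate item for each — at least 3. Hence 3 is optimal.

3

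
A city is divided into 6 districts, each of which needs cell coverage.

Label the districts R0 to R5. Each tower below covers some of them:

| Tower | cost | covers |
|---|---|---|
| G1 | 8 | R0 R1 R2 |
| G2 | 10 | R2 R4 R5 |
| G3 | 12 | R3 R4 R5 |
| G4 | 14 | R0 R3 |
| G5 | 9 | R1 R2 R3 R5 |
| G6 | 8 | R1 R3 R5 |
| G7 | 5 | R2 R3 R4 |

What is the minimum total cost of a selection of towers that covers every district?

20

G1, G3 together cover every district (G1 ∪ G3 = {R0, R1, R2, R3, R4, R5}); total cost 8 + 12 = 20.
The greedy pick G7, G1, G6 costs 21; no covering selection beats 20.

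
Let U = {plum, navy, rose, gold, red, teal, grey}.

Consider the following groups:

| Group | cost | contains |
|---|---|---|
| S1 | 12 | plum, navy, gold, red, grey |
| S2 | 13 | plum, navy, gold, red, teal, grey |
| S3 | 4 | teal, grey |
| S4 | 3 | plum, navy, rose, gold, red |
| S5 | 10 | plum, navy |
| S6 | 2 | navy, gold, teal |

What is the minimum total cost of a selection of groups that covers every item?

7

S3, S4 together cover every item (S3 ∪ S4 = {plum, navy, rose, gold, red, teal, grey}); total cost 4 + 3 = 7.
No covering selection has total cost below 7.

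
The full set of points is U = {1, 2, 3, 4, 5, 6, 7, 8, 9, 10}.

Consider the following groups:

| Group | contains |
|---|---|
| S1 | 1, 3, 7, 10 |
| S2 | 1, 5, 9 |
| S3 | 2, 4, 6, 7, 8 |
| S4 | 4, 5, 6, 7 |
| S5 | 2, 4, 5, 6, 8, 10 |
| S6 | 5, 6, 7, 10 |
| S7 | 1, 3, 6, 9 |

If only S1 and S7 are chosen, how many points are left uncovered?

Union of S1, S7 = {1, 3, 6, 7, 9, 10}.
Not covered: 2, 4, 5, 8 — 4 points.

4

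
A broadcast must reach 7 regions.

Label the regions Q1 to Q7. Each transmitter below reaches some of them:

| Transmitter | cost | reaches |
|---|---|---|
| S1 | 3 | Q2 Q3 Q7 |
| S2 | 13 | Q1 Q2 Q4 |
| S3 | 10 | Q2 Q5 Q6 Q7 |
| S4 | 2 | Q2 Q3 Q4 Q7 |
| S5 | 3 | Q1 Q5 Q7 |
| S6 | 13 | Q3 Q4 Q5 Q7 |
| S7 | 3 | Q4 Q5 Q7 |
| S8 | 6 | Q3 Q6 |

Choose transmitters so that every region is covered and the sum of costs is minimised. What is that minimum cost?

S4, S5, S8 together cover every region (S4 ∪ S5 ∪ S8 = {Q1, Q2, Q3, Q4, Q5, Q6, Q7}); total cost 2 + 3 + 6 = 11.
No covering selection has total cost below 11.

11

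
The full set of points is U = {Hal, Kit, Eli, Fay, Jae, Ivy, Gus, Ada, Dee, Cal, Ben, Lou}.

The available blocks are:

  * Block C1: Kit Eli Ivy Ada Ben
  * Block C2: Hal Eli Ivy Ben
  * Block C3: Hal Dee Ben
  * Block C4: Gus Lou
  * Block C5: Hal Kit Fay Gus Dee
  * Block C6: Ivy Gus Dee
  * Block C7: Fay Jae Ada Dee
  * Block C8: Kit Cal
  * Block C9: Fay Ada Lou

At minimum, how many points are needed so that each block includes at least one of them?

4

Take H = {Hal, Kit, Gus, Ada}. Each listed block contains at least one of these, so H is a hitting set of size 4.
The blocks C2, C4, C7, C8 are pairwise disjoint, so any hitting set needs a separate point for each — at least 4. Hence 4 is optimal.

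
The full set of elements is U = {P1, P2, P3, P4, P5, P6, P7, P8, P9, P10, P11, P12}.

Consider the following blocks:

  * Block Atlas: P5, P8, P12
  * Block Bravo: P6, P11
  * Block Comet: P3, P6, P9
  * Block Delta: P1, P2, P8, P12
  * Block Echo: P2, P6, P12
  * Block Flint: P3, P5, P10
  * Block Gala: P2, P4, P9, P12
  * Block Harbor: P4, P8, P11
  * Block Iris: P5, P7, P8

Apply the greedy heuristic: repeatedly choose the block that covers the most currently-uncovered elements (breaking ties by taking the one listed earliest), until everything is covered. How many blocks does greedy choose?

5

Greedy: pick Delta (covers 4 new) → pick Comet (covers 3 new) → pick Flint (covers 2 new) → pick Harbor (covers 2 new) → pick Iris (covers 1 new). Total picks: 5.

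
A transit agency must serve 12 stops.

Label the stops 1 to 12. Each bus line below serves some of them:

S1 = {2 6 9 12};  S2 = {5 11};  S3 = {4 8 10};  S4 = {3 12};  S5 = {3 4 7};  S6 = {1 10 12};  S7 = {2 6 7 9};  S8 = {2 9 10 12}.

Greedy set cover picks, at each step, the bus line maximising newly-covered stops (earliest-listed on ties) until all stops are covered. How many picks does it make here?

Greedy: pick S1 (covers 4 new) → pick S3 (covers 3 new) → pick S2 (covers 2 new) → pick S5 (covers 2 new) → pick S6 (covers 1 new). Total picks: 5.

5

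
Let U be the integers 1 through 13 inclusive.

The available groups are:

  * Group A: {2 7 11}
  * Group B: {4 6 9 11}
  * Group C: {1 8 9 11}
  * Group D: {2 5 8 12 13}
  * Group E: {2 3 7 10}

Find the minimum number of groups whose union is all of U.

4

Take {B, C, D, E}. Their union is {1, 2, 3, 4, 5, 6, 7, 8, 9, 10, 11, 12, 13}, which is all 13 items.
Only C contains 1, so C is forced; the remaining 9 items need at least 3 more groups (each remaining group adds at most 4) — so at least 4 groups are needed, and 4 is optimal.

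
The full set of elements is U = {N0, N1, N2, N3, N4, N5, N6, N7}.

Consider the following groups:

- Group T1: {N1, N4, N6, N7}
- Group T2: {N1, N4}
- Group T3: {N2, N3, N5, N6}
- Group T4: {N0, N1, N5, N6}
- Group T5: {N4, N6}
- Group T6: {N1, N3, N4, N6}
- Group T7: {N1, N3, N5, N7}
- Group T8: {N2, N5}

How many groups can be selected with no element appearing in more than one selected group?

2

T5, T8 are pairwise disjoint (T5={N4,N6}; T8={N2,N5}).
Every remaining group overlaps one of these, and no 3 of the listed groups are pairwise disjoint, so 2 is the maximum.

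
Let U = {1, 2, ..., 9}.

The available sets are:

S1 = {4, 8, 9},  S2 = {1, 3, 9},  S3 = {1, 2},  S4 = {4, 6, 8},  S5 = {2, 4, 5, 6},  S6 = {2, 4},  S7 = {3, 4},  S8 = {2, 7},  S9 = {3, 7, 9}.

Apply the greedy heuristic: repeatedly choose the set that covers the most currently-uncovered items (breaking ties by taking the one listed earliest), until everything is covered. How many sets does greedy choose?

4

Greedy: pick S5 (covers 4 new) → pick S2 (covers 3 new) → pick S1 (covers 1 new) → pick S8 (covers 1 new). Total picks: 4.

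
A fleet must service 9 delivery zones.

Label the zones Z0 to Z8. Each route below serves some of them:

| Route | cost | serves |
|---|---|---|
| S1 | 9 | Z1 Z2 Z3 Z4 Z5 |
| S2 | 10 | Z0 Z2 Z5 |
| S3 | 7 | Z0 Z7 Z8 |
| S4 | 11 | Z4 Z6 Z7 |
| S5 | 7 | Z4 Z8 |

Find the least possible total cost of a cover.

S1, S3, S4 together cover every zone (S1 ∪ S3 ∪ S4 = {Z0, Z1, Z2, Z3, Z4, Z5, Z6, Z7, Z8}); total cost 9 + 7 + 11 = 27.
No covering selection has total cost below 27.

27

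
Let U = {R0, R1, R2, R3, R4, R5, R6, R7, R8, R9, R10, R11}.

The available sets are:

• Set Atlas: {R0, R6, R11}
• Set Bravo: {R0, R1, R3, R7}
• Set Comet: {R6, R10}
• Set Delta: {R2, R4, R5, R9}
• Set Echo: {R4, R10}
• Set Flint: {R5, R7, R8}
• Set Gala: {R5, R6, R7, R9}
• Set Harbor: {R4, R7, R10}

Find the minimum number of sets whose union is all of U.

5

Take {Atlas, Bravo, Delta, Flint, Harbor}. Their union is {R0, R1, R2, R3, R4, R5, R6, R7, R8, R9, R10, R11}, which is all 12 elements.
No 4 of the 8 sets cover everything (all 70 combinations miss at least one element), so 5 is optimal.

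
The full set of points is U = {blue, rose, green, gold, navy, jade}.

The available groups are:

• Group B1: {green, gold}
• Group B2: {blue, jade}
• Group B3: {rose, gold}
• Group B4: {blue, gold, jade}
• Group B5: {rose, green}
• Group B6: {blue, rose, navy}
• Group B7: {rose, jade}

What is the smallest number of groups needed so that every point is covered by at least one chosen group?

B1 and B4 and B6 together: B1 ∪ B4 ∪ B6 = {blue, rose, green, gold, navy, jade} — every point is covered.
Only B6 contains navy, so B6 is forced; the remaining 3 points need at least 2 more groups (each remaining group adds at most 2) — so at least 3 groups are needed, and 3 is optimal.

3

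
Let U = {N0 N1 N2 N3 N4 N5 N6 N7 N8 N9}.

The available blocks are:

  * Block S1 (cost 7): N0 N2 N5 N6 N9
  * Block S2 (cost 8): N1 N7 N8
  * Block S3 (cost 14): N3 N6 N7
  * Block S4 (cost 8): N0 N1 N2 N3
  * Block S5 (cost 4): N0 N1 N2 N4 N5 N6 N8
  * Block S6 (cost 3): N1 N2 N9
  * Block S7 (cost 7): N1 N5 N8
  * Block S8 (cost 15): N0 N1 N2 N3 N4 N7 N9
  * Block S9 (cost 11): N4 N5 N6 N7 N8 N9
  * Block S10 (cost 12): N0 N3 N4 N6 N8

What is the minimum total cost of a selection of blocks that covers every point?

19

S4, S9 together cover every point (S4 ∪ S9 = {N0, N1, N2, N3, N4, N5, N6, N7, N8, N9}); total cost 8 + 11 = 19.
The greedy pick S5, S6, S3 costs 21; no covering selection beats 19.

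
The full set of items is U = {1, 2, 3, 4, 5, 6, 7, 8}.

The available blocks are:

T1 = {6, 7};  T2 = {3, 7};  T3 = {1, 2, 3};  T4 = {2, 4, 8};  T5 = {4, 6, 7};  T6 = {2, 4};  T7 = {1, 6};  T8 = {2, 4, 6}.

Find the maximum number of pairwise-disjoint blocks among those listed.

3

T2, T6, T7 are pairwise disjoint (T2={3,7}; T6={2,4}; T7={1,6}).
Every remaining block overlaps one of these, and no 4 of the listed blocks are pairwise disjoint, so 3 is the maximum.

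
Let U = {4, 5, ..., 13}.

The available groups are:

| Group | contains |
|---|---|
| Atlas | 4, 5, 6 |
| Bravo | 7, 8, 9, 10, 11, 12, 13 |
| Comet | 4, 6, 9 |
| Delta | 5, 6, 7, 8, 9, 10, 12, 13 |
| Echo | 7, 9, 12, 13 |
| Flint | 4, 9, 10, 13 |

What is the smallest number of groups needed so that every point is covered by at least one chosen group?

Take {Atlas, Bravo}. Their union is {4, 5, 6, 7, 8, 9, 10, 11, 12, 13}, which is all 10 points.
No single group has all 10 points (the largest, Delta, has 8), so 2 is optimal.

2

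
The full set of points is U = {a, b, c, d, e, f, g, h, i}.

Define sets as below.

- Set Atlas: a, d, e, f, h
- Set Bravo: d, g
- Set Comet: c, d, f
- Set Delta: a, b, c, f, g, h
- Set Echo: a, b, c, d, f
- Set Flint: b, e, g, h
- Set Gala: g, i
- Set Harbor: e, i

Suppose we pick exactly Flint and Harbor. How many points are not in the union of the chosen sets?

4

Union of Flint, Harbor = {b, e, g, h, i}.
Not covered: a, c, d, f — 4 points.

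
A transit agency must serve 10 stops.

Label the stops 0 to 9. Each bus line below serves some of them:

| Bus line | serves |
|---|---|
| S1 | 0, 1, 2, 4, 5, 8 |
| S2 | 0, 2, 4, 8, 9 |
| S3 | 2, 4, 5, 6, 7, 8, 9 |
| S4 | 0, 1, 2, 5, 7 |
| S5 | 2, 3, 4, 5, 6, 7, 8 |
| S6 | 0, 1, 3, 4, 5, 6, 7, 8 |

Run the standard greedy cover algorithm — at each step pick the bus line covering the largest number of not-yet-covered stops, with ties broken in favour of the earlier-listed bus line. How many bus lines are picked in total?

2

Greedy: pick S6 (covers 8 new) → pick S2 (covers 2 new). Total picks: 2.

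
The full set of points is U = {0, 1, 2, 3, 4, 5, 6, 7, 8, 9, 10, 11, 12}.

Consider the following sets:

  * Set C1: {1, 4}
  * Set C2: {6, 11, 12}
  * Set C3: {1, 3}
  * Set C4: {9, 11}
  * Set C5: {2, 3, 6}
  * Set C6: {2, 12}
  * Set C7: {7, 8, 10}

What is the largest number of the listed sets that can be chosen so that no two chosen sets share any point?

4

C1, C4, C5, C7 are pairwise disjoint (C1={1,4}; C4={9,11}; C5={2,3,6}; C7={7,8,10}).
Every remaining set overlaps one of these, and no 5 of the listed sets are pairwise disjoint, so 4 is the maximum.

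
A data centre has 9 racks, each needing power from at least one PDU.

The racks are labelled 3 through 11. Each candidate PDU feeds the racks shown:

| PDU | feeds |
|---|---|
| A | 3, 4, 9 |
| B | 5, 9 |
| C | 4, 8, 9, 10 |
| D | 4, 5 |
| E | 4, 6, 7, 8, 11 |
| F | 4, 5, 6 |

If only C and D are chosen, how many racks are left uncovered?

Union of C, D = {4, 5, 8, 9, 10}.
Not covered: 3, 6, 7, 11 — 4 racks.

4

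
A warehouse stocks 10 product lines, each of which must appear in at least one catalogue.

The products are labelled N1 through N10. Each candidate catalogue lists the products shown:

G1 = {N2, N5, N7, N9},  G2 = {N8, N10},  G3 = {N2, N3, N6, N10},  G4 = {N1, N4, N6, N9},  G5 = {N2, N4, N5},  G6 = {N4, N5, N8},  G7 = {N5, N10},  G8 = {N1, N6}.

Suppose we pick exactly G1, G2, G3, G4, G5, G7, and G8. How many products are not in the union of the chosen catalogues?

0

Union of G1, G2, G3, G4, G5, G7, G8 = {N1, N2, N3, N4, N5, N6, N7, N8, N9, N10} — that's every product, so 0 are uncovered.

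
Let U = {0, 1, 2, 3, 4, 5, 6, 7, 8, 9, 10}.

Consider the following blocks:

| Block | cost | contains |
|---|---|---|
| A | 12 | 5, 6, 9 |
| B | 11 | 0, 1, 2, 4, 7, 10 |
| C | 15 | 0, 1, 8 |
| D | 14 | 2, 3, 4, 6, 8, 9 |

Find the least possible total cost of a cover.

A, B, D together cover every point (A ∪ B ∪ D = {0, 1, 2, 3, 4, 5, 6, 7, 8, 9, 10}); total cost 12 + 11 + 14 = 37.
No covering selection has total cost below 37.

37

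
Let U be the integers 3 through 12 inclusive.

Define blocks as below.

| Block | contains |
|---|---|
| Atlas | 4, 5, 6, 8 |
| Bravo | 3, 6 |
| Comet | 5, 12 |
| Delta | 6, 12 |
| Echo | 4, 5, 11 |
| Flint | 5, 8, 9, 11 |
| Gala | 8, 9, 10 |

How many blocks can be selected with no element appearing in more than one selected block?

Bravo, Echo, Gala are pairwise disjoint (Bravo={3,6}; Echo={4,5,11}; Gala={8,9,10}).
Every remaining block overlaps one of these, and no 4 of the listed blocks are pairwise disjoint, so 3 is the maximum.

3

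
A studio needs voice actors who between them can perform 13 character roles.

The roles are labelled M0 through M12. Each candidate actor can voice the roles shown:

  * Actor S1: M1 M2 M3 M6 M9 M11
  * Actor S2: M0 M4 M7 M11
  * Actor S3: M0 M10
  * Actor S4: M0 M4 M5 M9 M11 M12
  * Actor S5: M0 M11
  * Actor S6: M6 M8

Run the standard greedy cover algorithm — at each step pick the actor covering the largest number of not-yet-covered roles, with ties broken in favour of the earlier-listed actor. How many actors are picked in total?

5

Greedy: pick S1 (covers 6 new) → pick S4 (covers 4 new) → pick S2 (covers 1 new) → pick S3 (covers 1 new) → pick S6 (covers 1 new). Total picks: 5.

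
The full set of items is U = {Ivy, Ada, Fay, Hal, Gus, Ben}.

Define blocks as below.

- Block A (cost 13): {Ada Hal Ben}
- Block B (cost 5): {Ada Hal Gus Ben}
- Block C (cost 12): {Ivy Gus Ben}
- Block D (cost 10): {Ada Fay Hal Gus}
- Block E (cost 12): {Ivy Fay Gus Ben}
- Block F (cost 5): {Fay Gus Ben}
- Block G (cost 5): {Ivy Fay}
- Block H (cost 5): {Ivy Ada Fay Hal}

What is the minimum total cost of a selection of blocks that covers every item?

B, H together cover every item (B ∪ H = {Ivy, Ada, Fay, Hal, Gus, Ben}); total cost 5 + 5 = 10.
No covering selection has total cost below 10.

10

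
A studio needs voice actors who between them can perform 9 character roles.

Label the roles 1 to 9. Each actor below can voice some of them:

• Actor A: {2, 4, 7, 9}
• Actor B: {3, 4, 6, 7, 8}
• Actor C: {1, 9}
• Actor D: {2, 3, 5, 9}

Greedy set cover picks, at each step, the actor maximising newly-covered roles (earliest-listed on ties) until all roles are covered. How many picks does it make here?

Greedy: pick B (covers 5 new) → pick D (covers 3 new) → pick C (covers 1 new). Total picks: 3.

3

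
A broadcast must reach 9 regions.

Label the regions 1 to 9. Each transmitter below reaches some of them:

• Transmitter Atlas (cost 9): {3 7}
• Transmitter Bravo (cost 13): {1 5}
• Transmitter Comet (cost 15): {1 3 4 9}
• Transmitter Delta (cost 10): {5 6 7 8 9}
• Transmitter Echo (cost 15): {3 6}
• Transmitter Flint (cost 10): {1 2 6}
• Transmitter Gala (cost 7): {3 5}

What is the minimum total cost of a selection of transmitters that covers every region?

35

Comet, Delta, Flint together cover every region (Comet ∪ Delta ∪ Flint = {1, 2, 3, 4, 5, 6, 7, 8, 9}); total cost 15 + 10 + 10 = 35.
No covering selection has total cost below 35.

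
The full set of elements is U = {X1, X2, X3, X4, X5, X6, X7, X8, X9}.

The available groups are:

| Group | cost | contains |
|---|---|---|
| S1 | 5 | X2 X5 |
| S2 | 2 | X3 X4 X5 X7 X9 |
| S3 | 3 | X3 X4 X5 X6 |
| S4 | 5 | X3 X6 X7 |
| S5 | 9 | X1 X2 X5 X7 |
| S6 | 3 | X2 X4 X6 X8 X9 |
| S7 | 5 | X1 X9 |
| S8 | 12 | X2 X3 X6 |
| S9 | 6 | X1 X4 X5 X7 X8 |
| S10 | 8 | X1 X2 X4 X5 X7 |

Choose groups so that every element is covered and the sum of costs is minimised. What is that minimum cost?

10

S2, S6, S7 together cover every element (S2 ∪ S6 ∪ S7 = {X1, X2, X3, X4, X5, X6, X7, X8, X9}); total cost 2 + 3 + 5 = 10.
No covering selection has total cost below 10.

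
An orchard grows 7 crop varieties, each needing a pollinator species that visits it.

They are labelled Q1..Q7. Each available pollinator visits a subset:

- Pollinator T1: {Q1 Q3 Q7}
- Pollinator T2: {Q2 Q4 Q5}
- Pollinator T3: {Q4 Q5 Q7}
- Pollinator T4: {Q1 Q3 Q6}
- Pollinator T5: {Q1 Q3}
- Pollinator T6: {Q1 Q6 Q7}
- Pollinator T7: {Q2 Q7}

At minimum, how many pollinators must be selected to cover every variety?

3

Take {T2, T4, T7}. Their union is {Q1, Q2, Q3, Q4, Q5, Q6, Q7}, which is all 7 varieties.
Each pollinator has at most 3 varieties, and 2·3 = 6 < 7 — so at least 3 pollinators are needed, and 3 is optimal.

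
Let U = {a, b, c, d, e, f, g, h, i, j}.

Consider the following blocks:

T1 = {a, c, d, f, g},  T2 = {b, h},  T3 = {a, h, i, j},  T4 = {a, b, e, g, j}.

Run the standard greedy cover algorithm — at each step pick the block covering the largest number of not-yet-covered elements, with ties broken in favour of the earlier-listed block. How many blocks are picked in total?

Greedy: pick T1 (covers 5 new) → pick T3 (covers 3 new) → pick T4 (covers 2 new). Total picks: 3.

3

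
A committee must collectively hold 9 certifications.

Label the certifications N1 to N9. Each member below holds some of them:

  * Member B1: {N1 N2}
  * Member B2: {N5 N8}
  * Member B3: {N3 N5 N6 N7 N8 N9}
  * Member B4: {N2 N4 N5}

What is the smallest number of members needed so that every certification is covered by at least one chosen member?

B1 and B3 and B4 together: B1 ∪ B3 ∪ B4 = {N1, N2, N3, N4, N5, N6, N7, N8, N9} — every certification is covered.
Only B1 contains N1, so B1 is forced; the remaining 7 certifications need at least 2 more members (each remaining member adds at most 6) — so at least 3 members are needed, and 3 is optimal.

3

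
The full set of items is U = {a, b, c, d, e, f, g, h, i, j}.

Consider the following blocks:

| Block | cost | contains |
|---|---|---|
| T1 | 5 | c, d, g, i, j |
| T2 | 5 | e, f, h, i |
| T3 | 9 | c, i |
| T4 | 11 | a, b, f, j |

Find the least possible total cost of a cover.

21

T1, T2, T4 together cover every item (T1 ∪ T2 ∪ T4 = {a, b, c, d, e, f, g, h, i, j}); total cost 5 + 5 + 11 = 21.
No covering selection has total cost below 21.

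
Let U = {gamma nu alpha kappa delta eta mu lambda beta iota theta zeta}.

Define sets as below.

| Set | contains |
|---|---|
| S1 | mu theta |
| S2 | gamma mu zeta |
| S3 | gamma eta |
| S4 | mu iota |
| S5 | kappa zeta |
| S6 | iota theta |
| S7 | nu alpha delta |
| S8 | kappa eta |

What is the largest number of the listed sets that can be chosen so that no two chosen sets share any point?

4

S3, S4, S5, S7 are pairwise disjoint (S3={gamma,eta}; S4={mu,iota}; S5={kappa,zeta}; S7={nu,alpha,delta}).
Every remaining set overlaps one of these, and no 5 of the listed sets are pairwise disjoint, so 4 is the maximum.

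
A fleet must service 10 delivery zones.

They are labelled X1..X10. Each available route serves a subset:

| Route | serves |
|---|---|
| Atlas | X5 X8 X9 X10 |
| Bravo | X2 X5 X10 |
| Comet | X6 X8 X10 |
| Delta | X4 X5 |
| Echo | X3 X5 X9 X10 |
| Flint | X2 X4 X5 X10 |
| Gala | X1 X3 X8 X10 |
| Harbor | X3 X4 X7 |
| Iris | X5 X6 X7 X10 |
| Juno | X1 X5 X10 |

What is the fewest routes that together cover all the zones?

Take {Atlas, Flint, Gala, Iris}. Their union is {X1, X2, X3, X4, X5, X6, X7, X8, X9, X10}, which is all 10 zones.
No 3 of the 10 routes cover everything (all 120 combinations miss at least one zone), so 4 is optimal.

4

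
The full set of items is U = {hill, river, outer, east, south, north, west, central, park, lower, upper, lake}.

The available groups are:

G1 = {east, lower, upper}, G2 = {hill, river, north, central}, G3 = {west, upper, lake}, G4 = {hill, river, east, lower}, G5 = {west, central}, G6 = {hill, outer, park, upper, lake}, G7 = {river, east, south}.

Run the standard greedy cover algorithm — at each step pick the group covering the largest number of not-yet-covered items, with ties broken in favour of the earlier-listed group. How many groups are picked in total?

5

Greedy: pick G6 (covers 5 new) → pick G2 (covers 3 new) → pick G1 (covers 2 new) → pick G3 (covers 1 new) → pick G7 (covers 1 new). Total picks: 5.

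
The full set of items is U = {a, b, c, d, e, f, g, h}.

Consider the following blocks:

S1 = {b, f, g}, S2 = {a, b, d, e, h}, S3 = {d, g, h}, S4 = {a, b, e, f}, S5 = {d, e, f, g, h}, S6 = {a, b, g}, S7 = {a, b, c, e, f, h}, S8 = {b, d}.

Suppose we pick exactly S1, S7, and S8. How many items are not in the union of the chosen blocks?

0

Union of S1, S7, S8 = {a, b, c, d, e, f, g, h} — that's every item, so 0 are uncovered.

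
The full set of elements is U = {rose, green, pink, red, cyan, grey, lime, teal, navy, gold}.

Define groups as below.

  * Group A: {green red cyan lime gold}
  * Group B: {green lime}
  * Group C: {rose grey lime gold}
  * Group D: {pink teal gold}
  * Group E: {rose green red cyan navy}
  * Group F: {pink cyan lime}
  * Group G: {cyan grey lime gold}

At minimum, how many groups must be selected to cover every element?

D and E and G together: D ∪ E ∪ G = {rose, green, pink, red, cyan, grey, lime, teal, navy, gold} — every element is covered.
Only D contains teal, so D is forced; the remaining 7 elements need at least 2 more groups (each remaining group adds at most 5) — so at least 3 groups are needed, and 3 is optimal.

3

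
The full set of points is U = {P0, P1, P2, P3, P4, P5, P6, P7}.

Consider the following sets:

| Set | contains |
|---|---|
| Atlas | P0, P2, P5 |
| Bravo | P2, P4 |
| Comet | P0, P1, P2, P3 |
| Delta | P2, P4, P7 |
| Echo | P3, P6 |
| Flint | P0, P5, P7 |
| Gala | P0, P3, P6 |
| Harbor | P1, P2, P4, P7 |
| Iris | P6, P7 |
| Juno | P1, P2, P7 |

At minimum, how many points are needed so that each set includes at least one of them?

3

Take H = {P2, P3, P7}. Each listed set contains at least one of these, so H is a hitting set of size 3.
The sets Bravo, Echo, Flint are pairwise disjoint, so any hitting set needs a separate point for each — at least 3. Hence 3 is optimal.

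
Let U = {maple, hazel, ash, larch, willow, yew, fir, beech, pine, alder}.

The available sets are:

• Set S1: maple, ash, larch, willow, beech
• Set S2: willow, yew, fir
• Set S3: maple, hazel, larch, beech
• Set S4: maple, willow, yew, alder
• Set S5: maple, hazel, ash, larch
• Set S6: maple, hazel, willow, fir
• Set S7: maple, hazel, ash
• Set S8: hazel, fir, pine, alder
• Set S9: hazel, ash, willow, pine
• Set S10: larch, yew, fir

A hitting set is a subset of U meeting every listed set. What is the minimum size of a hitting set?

3

Take H = {maple, hazel, fir}. Each listed set contains at least one of these, so H is a hitting set of size 3.
No choice of 2 items meets every set, so 3 is the minimum.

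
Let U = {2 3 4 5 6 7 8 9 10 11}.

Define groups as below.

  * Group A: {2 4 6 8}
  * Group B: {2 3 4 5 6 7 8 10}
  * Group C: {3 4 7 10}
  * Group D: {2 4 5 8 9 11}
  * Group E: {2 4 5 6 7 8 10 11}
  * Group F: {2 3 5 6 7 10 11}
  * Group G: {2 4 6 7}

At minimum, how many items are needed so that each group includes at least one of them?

The 2 items {4, 7} hit every group.
No single item lies in every group, so at least 2 are needed and 2 is optimal.

2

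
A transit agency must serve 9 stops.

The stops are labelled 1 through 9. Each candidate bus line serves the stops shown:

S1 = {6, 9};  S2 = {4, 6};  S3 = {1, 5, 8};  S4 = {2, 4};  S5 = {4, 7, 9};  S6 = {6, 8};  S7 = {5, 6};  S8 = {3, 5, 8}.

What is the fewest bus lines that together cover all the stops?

5

S3 and S4 and S5 and S7 and S8 together: S3 ∪ S4 ∪ S5 ∪ S7 ∪ S8 = {1, 2, 3, 4, 5, 6, 7, 8, 9} — every stop is covered.
No 4 of the 8 bus lines cover everything (all 70 combinations miss at least one stop), so 5 is optimal.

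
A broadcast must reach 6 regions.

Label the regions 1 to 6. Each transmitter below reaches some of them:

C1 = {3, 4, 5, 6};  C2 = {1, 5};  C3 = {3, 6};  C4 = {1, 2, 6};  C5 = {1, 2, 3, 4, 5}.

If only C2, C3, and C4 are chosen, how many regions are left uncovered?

Union of C2, C3, C4 = {1, 2, 3, 5, 6}.
Not covered: 4 — 1 region.

1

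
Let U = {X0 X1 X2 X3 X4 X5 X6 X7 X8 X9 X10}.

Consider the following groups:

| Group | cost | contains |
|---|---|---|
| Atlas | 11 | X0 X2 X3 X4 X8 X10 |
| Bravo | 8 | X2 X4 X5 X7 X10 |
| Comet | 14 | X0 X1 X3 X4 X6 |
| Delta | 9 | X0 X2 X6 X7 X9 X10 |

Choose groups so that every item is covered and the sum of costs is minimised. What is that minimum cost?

Atlas, Bravo, Comet, Delta together cover every item (Atlas ∪ Bravo ∪ Comet ∪ Delta = {X0, X1, X2, X3, X4, X5, X6, X7, X8, X9, X10}); total cost 11 + 8 + 14 + 9 = 42.
No covering selection has total cost below 42.

42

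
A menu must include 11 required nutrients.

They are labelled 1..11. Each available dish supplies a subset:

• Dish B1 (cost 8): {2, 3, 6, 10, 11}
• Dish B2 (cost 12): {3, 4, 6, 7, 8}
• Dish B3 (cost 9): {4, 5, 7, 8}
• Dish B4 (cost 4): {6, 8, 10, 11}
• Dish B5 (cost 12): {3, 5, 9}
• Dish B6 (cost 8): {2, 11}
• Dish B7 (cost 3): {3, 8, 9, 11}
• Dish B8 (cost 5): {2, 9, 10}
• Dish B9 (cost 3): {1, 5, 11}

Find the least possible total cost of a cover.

B2, B8, B9 together cover every nutrient (B2 ∪ B8 ∪ B9 = {1, 2, 3, 4, 5, 6, 7, 8, 9, 10, 11}); total cost 12 + 5 + 3 = 20.
The greedy pick B7, B9, B4, B3, B8 costs 24; no covering selection beats 20.

20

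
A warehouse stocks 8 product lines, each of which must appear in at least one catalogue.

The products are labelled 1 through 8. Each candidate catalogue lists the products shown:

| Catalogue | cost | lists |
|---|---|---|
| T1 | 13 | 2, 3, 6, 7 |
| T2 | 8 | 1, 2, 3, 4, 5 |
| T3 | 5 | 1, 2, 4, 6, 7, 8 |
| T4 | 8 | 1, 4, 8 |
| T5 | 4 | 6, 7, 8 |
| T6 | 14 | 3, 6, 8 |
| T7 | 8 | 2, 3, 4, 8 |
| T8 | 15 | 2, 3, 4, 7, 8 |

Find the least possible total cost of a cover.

T2, T5 together cover every product (T2 ∪ T5 = {1, 2, 3, 4, 5, 6, 7, 8}); total cost 8 + 4 = 12.
The greedy pick T3, T2 costs 13; no covering selection beats 12.

12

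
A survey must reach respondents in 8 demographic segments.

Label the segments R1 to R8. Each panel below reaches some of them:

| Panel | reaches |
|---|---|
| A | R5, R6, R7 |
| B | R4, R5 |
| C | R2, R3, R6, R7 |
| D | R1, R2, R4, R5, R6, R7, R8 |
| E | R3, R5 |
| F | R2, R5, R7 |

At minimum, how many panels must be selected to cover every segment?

D and E together: D ∪ E = {R1, R2, R3, R4, R5, R6, R7, R8} — every segment is covered.
No single panel has all 8 segments (the largest, D, has 7), so 2 is optimal.

2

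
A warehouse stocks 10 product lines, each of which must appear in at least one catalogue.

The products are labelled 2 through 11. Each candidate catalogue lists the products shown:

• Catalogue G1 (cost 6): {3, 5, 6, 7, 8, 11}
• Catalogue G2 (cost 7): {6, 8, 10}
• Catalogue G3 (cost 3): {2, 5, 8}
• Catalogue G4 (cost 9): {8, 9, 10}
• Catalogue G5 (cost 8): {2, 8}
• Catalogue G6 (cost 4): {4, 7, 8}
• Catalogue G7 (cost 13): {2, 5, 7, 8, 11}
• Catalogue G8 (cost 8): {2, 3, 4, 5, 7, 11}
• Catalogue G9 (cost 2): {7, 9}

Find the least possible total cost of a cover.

17

G2, G8, G9 together cover every product (G2 ∪ G8 ∪ G9 = {2, 3, 4, 5, 6, 7, 8, 9, 10, 11}); total cost 7 + 8 + 2 = 17.
The greedy pick G1, G9, G3, G6, G2 costs 22; no covering selection beats 17.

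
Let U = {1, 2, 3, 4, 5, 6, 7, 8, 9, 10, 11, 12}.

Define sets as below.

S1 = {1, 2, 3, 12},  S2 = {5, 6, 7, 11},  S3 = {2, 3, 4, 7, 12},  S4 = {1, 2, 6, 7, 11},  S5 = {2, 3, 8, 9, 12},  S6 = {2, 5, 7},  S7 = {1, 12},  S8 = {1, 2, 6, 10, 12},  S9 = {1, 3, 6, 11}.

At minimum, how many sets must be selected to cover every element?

4

Take {S2, S3, S5, S8}. Their union is {1, 2, 3, 4, 5, 6, 7, 8, 9, 10, 11, 12}, which is all 12 elements.
Only S3 contains 4, so S3 is forced; the remaining 7 elements need at least 3 more sets (each remaining set adds at most 3) — so at least 4 sets are needed, and 4 is optimal.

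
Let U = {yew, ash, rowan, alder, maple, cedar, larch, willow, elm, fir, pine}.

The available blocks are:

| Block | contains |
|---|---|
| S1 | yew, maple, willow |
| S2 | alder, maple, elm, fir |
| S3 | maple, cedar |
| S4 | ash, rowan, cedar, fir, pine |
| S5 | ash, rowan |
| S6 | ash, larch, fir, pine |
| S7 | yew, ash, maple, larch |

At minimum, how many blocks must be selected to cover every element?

S1 and S2 and S4 and S6 together: S1 ∪ S2 ∪ S4 ∪ S6 = {yew, ash, rowan, alder, maple, cedar, larch, willow, elm, fir, pine} — every element is covered.
No 3 of the 7 blocks cover everything (all 35 combinations miss at least one element), so 4 is optimal.

4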